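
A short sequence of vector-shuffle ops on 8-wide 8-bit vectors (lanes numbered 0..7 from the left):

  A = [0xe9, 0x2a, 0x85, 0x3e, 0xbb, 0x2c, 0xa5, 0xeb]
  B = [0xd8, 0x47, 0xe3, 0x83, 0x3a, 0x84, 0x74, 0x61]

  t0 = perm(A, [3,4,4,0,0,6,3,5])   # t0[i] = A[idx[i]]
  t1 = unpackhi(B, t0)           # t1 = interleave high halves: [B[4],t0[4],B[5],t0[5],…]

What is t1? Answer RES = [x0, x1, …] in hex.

RES = [0x3a, 0xe9, 0x84, 0xa5, 0x74, 0x3e, 0x61, 0x2c]

  t0: 3e bb bb e9 e9 a5 3e 2c
  t1: 3a e9 84 a5 74 3e 61 2c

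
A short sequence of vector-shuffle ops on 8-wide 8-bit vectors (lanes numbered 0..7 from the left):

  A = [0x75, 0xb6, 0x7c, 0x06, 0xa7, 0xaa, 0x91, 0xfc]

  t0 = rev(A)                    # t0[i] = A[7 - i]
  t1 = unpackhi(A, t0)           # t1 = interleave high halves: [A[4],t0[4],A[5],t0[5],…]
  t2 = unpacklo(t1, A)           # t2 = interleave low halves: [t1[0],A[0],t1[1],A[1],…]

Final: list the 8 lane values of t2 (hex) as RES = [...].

RES = [ 0xa7  0x75  0x06  0xb6  0xaa  0x7c  0x7c  0x06 ]

  t0: fc 91 aa a7 06 7c b6 75
  t1: a7 06 aa 7c 91 b6 fc 75
  t2: a7 75 06 b6 aa 7c 7c 06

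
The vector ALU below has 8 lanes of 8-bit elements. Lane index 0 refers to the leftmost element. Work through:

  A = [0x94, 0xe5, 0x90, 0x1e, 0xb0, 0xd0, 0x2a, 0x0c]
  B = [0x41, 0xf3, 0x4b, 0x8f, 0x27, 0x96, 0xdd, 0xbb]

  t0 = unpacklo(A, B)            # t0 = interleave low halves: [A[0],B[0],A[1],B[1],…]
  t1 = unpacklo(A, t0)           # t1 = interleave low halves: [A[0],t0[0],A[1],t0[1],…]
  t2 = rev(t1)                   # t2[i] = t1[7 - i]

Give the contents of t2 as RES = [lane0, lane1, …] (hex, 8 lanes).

  t0: 94 41 e5 f3 90 4b 1e 8f
  t1: 94 94 e5 41 90 e5 1e f3
  t2: f3 1e e5 90 41 e5 94 94

RES = [0xf3, 0x1e, 0xe5, 0x90, 0x41, 0xe5, 0x94, 0x94]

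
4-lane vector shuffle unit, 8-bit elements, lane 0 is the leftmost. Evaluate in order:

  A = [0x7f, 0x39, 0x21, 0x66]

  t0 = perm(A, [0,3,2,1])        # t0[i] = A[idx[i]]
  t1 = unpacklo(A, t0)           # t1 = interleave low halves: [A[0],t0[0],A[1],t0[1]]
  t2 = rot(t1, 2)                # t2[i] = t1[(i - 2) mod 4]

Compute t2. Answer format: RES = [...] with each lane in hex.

  t0: 7f 66 21 39
  t1: 7f 7f 39 66
  t2: 39 66 7f 7f

RES = [0x39, 0x66, 0x7f, 0x7f]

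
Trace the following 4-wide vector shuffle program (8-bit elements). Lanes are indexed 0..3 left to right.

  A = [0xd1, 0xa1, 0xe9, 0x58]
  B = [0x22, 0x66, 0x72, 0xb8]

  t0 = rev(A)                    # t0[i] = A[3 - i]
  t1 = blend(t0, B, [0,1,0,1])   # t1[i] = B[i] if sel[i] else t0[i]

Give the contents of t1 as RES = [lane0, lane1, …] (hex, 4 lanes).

RES = [ 0x58  0x66  0xa1  0xb8 ]

  t0: 58 e9 a1 d1
  t1: 58 66 a1 b8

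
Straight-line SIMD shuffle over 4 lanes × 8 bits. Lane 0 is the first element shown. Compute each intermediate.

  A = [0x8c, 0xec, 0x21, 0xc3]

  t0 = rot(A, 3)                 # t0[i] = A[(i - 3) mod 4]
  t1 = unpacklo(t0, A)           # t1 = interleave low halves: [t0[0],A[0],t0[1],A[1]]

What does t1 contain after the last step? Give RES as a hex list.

RES = [ 0xec  0x8c  0x21  0xec ]

  t0: ec 21 c3 8c
  t1: ec 8c 21 ec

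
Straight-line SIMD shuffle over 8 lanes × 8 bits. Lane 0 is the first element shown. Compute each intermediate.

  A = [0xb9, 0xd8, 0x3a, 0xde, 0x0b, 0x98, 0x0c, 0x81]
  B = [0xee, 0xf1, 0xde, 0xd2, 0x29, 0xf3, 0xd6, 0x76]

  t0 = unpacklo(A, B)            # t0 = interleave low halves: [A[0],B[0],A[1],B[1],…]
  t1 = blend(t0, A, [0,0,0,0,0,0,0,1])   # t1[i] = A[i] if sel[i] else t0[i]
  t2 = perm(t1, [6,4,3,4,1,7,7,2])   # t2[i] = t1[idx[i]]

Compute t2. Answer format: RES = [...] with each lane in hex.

RES = [ 0xde  0x3a  0xf1  0x3a  0xee  0x81  0x81  0xd8 ]

t0 = [0xb9, 0xee, 0xd8, 0xf1, 0x3a, 0xde, 0xde, 0xd2]
t1 = [0xb9, 0xee, 0xd8, 0xf1, 0x3a, 0xde, 0xde, 0x81]
t2 = [0xde, 0x3a, 0xf1, 0x3a, 0xee, 0x81, 0x81, 0xd8]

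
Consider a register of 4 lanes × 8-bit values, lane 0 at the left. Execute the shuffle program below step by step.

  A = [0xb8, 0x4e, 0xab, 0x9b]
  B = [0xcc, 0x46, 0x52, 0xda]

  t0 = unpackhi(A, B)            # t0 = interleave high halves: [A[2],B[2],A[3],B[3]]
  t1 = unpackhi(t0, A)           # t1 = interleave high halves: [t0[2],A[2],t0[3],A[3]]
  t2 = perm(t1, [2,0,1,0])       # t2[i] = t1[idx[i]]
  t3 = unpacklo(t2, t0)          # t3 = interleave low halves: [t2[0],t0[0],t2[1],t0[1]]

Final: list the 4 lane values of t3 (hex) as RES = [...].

t0 = [0xab, 0x52, 0x9b, 0xda]
t1 = [0x9b, 0xab, 0xda, 0x9b]
t2 = [0xda, 0x9b, 0xab, 0x9b]
t3 = [0xda, 0xab, 0x9b, 0x52]

RES = [0xda, 0xab, 0x9b, 0x52]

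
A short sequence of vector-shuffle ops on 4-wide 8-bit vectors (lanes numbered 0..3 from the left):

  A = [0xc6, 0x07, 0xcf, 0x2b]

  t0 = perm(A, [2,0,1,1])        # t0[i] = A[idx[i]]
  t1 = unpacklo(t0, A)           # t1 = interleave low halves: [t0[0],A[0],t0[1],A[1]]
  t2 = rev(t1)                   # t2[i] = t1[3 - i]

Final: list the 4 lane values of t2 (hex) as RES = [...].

→ t0 |cf|c6|07|07|
→ t1 |cf|c6|c6|07|
→ t2 |07|c6|c6|cf|

RES = [0x07, 0xc6, 0xc6, 0xcf]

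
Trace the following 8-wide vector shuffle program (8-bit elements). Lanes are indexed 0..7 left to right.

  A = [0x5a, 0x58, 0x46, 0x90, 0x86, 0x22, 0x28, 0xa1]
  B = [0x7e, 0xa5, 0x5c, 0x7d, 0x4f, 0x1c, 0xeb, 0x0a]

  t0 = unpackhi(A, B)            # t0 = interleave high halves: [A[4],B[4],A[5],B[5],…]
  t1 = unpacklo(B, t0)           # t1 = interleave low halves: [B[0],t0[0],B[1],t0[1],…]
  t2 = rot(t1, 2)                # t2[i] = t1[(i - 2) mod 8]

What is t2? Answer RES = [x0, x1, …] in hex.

RES = [ 0x7d  0x1c  0x7e  0x86  0xa5  0x4f  0x5c  0x22 ]

→ t0 |86|4f|22|1c|28|eb|a1|0a|
→ t1 |7e|86|a5|4f|5c|22|7d|1c|
→ t2 |7d|1c|7e|86|a5|4f|5c|22|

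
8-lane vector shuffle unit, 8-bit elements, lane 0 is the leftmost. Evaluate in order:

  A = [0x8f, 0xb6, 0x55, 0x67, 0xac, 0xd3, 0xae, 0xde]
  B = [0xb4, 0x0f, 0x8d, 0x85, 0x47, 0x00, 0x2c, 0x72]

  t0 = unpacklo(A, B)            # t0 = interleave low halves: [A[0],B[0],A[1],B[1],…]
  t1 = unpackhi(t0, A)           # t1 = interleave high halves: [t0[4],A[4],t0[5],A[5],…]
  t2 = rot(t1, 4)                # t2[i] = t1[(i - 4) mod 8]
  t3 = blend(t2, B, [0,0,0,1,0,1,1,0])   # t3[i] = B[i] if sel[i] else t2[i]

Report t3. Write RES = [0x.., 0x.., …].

RES = [ 0x67  0xae  0x85  0x85  0x55  0x00  0x2c  0xd3 ]

t0 = [0x8f, 0xb4, 0xb6, 0x0f, 0x55, 0x8d, 0x67, 0x85]
t1 = [0x55, 0xac, 0x8d, 0xd3, 0x67, 0xae, 0x85, 0xde]
t2 = [0x67, 0xae, 0x85, 0xde, 0x55, 0xac, 0x8d, 0xd3]
t3 = [0x67, 0xae, 0x85, 0x85, 0x55, 0x00, 0x2c, 0xd3]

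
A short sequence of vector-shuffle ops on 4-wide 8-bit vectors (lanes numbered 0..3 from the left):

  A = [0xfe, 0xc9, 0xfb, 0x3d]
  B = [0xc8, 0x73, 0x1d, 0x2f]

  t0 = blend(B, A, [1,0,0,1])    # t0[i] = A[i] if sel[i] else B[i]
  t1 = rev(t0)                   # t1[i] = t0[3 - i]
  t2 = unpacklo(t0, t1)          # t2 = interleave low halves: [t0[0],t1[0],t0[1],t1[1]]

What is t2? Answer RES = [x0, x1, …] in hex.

→ t0 |fe|73|1d|3d|
→ t1 |3d|1d|73|fe|
→ t2 |fe|3d|73|1d|

RES = [ 0xfe  0x3d  0x73  0x1d ]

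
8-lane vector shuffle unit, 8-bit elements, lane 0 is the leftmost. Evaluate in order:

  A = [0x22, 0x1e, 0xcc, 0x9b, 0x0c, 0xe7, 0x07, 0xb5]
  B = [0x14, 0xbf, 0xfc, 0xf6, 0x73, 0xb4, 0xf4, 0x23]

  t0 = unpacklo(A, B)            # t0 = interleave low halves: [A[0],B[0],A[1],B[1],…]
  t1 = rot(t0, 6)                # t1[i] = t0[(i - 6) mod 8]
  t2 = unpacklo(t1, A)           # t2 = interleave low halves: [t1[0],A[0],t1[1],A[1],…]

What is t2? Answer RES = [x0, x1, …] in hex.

RES = [0x1e, 0x22, 0xbf, 0x1e, 0xcc, 0xcc, 0xfc, 0x9b]

  t0: 22 14 1e bf cc fc 9b f6
  t1: 1e bf cc fc 9b f6 22 14
  t2: 1e 22 bf 1e cc cc fc 9b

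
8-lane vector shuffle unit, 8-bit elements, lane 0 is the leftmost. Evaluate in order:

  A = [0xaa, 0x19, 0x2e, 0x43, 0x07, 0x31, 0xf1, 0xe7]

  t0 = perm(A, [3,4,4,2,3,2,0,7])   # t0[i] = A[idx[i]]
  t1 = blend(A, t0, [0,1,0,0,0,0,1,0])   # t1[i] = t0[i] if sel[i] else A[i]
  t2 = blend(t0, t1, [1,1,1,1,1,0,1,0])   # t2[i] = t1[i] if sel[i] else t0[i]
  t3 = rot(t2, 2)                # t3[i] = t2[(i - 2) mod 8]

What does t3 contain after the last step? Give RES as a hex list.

t0 = [0x43, 0x07, 0x07, 0x2e, 0x43, 0x2e, 0xaa, 0xe7]
t1 = [0xaa, 0x07, 0x2e, 0x43, 0x07, 0x31, 0xaa, 0xe7]
t2 = [0xaa, 0x07, 0x2e, 0x43, 0x07, 0x2e, 0xaa, 0xe7]
t3 = [0xaa, 0xe7, 0xaa, 0x07, 0x2e, 0x43, 0x07, 0x2e]

RES = [ 0xaa  0xe7  0xaa  0x07  0x2e  0x43  0x07  0x2e ]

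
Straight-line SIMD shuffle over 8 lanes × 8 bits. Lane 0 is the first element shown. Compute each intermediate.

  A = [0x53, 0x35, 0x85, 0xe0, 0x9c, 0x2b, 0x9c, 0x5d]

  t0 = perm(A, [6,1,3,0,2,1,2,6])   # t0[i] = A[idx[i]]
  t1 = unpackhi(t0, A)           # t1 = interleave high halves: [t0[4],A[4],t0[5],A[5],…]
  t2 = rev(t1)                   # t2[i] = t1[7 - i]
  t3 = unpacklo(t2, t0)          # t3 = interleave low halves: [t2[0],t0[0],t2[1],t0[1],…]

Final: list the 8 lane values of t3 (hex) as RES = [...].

t0 = [0x9c, 0x35, 0xe0, 0x53, 0x85, 0x35, 0x85, 0x9c]
t1 = [0x85, 0x9c, 0x35, 0x2b, 0x85, 0x9c, 0x9c, 0x5d]
t2 = [0x5d, 0x9c, 0x9c, 0x85, 0x2b, 0x35, 0x9c, 0x85]
t3 = [0x5d, 0x9c, 0x9c, 0x35, 0x9c, 0xe0, 0x85, 0x53]

RES = [ 0x5d  0x9c  0x9c  0x35  0x9c  0xe0  0x85  0x53 ]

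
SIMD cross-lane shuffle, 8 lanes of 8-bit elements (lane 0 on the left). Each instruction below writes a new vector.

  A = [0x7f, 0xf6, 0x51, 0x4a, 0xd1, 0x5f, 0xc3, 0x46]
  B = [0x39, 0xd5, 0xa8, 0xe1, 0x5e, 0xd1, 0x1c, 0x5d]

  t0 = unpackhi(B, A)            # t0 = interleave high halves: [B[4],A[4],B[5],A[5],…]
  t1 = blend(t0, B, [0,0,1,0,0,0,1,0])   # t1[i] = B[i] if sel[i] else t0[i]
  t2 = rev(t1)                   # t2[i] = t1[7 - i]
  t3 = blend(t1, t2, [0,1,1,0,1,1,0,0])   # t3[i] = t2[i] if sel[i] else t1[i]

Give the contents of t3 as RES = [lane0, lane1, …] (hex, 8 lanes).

  t0: 5e d1 d1 5f 1c c3 5d 46
  t1: 5e d1 a8 5f 1c c3 1c 46
  t2: 46 1c c3 1c 5f a8 d1 5e
  t3: 5e 1c c3 5f 5f a8 1c 46

RES = [ 0x5e  0x1c  0xc3  0x5f  0x5f  0xa8  0x1c  0x46 ]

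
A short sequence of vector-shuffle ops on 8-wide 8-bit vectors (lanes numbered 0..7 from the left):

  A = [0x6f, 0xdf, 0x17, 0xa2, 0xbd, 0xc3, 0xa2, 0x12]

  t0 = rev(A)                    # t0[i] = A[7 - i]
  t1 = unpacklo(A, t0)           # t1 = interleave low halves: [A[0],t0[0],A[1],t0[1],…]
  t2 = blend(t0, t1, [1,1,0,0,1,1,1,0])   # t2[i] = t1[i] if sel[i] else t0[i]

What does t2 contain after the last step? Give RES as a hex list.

→ t0 |12|a2|c3|bd|a2|17|df|6f|
→ t1 |6f|12|df|a2|17|c3|a2|bd|
→ t2 |6f|12|c3|bd|17|c3|a2|6f|

RES = [0x6f, 0x12, 0xc3, 0xbd, 0x17, 0xc3, 0xa2, 0x6f]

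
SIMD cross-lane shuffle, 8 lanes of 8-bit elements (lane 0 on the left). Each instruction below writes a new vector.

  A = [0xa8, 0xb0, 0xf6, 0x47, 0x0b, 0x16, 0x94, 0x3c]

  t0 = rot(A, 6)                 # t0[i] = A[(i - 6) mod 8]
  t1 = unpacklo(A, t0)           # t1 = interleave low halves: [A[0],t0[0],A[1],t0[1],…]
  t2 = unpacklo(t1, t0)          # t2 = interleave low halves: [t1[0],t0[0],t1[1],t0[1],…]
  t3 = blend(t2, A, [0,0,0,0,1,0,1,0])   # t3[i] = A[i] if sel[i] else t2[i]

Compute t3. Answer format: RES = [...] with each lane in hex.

  t0: f6 47 0b 16 94 3c a8 b0
  t1: a8 f6 b0 47 f6 0b 47 16
  t2: a8 f6 f6 47 b0 0b 47 16
  t3: a8 f6 f6 47 0b 0b 94 16

RES = [ 0xa8  0xf6  0xf6  0x47  0x0b  0x0b  0x94  0x16 ]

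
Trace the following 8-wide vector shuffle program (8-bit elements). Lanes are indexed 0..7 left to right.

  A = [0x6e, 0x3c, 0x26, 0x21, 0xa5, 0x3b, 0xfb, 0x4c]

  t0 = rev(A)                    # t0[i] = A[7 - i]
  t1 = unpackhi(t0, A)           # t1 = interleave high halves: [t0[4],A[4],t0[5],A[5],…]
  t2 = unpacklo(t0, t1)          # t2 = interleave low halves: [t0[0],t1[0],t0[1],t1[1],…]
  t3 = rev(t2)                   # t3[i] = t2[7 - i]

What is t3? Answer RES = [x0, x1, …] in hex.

RES = [0x3b, 0xa5, 0x26, 0x3b, 0xa5, 0xfb, 0x21, 0x4c]

  t0: 4c fb 3b a5 21 26 3c 6e
  t1: 21 a5 26 3b 3c fb 6e 4c
  t2: 4c 21 fb a5 3b 26 a5 3b
  t3: 3b a5 26 3b a5 fb 21 4c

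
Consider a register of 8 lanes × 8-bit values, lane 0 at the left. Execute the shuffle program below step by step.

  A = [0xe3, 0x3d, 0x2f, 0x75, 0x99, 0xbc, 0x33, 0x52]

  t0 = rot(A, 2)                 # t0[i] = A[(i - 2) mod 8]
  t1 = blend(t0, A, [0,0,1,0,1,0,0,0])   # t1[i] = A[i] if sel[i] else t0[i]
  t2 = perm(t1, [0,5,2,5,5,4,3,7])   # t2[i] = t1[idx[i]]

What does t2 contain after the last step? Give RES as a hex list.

RES = [ 0x33  0x75  0x2f  0x75  0x75  0x99  0x3d  0xbc ]

  t0: 33 52 e3 3d 2f 75 99 bc
  t1: 33 52 2f 3d 99 75 99 bc
  t2: 33 75 2f 75 75 99 3d bc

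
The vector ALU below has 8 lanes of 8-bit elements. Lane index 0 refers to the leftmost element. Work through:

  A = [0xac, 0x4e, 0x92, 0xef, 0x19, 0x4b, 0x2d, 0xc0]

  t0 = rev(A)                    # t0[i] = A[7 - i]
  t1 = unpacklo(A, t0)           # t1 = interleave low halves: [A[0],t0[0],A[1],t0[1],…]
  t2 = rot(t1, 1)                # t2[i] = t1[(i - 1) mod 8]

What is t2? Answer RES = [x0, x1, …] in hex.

RES = [0x19, 0xac, 0xc0, 0x4e, 0x2d, 0x92, 0x4b, 0xef]

t0 = [0xc0, 0x2d, 0x4b, 0x19, 0xef, 0x92, 0x4e, 0xac]
t1 = [0xac, 0xc0, 0x4e, 0x2d, 0x92, 0x4b, 0xef, 0x19]
t2 = [0x19, 0xac, 0xc0, 0x4e, 0x2d, 0x92, 0x4b, 0xef]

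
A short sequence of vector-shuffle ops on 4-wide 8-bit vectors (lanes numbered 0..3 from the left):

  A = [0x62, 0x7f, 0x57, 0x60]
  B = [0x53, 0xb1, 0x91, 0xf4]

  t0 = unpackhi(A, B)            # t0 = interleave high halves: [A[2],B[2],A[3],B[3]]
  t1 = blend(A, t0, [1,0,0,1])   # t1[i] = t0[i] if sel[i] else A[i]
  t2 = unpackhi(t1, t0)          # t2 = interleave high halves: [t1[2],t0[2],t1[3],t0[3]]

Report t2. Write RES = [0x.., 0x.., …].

  t0: 57 91 60 f4
  t1: 57 7f 57 f4
  t2: 57 60 f4 f4

RES = [0x57, 0x60, 0xf4, 0xf4]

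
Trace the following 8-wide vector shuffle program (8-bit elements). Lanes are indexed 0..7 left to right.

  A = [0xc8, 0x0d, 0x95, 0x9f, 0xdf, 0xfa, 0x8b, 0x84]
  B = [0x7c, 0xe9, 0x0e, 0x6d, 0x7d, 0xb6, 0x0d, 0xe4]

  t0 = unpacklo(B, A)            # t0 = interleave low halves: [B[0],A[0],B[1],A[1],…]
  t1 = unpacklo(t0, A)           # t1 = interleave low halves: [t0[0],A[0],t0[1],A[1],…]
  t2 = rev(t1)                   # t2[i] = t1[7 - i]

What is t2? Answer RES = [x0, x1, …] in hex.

RES = [ 0x9f  0x0d  0x95  0xe9  0x0d  0xc8  0xc8  0x7c ]

t0 = [0x7c, 0xc8, 0xe9, 0x0d, 0x0e, 0x95, 0x6d, 0x9f]
t1 = [0x7c, 0xc8, 0xc8, 0x0d, 0xe9, 0x95, 0x0d, 0x9f]
t2 = [0x9f, 0x0d, 0x95, 0xe9, 0x0d, 0xc8, 0xc8, 0x7c]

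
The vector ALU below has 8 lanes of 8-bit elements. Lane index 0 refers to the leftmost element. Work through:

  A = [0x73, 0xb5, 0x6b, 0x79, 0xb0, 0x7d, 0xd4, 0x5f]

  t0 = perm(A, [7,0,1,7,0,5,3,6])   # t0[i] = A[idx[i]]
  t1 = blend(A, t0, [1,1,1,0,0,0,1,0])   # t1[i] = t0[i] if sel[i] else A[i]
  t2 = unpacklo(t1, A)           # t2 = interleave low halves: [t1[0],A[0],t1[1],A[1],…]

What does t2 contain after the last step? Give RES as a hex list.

  t0: 5f 73 b5 5f 73 7d 79 d4
  t1: 5f 73 b5 79 b0 7d 79 5f
  t2: 5f 73 73 b5 b5 6b 79 79

RES = [0x5f, 0x73, 0x73, 0xb5, 0xb5, 0x6b, 0x79, 0x79]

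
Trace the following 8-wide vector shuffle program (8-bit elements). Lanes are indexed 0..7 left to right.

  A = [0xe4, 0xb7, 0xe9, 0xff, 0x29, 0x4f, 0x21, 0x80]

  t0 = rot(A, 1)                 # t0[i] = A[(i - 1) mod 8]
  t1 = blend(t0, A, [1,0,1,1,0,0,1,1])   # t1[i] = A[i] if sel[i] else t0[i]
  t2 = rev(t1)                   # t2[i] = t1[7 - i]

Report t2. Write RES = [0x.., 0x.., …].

t0 = [0x80, 0xe4, 0xb7, 0xe9, 0xff, 0x29, 0x4f, 0x21]
t1 = [0xe4, 0xe4, 0xe9, 0xff, 0xff, 0x29, 0x21, 0x80]
t2 = [0x80, 0x21, 0x29, 0xff, 0xff, 0xe9, 0xe4, 0xe4]

RES = [0x80, 0x21, 0x29, 0xff, 0xff, 0xe9, 0xe4, 0xe4]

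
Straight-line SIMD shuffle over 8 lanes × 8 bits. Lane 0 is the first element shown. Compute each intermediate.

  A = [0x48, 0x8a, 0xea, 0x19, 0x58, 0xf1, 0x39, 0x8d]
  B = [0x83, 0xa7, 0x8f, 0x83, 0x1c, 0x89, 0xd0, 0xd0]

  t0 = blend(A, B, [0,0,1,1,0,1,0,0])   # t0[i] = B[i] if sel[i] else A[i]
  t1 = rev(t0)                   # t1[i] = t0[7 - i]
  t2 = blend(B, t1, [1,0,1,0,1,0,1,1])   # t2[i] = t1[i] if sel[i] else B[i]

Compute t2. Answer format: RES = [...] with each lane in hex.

RES = [0x8d, 0xa7, 0x89, 0x83, 0x83, 0x89, 0x8a, 0x48]

  t0: 48 8a 8f 83 58 89 39 8d
  t1: 8d 39 89 58 83 8f 8a 48
  t2: 8d a7 89 83 83 89 8a 48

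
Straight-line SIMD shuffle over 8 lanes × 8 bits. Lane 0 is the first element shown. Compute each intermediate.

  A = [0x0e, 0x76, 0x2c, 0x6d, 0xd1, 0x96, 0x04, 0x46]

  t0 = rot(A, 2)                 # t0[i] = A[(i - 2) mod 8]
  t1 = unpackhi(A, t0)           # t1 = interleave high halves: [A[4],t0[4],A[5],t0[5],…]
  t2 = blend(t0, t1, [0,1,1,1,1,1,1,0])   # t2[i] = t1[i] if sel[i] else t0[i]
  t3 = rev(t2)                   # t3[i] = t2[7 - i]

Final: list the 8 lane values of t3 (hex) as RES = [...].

RES = [0x96, 0x46, 0xd1, 0x04, 0x6d, 0x96, 0x2c, 0x04]

  t0: 04 46 0e 76 2c 6d d1 96
  t1: d1 2c 96 6d 04 d1 46 96
  t2: 04 2c 96 6d 04 d1 46 96
  t3: 96 46 d1 04 6d 96 2c 04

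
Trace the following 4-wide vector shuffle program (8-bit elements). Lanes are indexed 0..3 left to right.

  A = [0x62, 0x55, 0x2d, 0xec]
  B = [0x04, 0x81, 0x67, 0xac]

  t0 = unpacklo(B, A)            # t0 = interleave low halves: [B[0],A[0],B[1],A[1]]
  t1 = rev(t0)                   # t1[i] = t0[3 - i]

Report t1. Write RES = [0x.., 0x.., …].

RES = [0x55, 0x81, 0x62, 0x04]

→ t0 |04|62|81|55|
→ t1 |55|81|62|04|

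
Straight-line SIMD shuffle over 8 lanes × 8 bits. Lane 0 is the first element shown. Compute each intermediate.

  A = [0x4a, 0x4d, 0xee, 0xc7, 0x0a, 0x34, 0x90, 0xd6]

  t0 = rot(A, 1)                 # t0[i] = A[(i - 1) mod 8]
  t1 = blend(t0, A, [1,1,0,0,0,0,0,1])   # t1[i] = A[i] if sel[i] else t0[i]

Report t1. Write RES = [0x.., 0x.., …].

RES = [0x4a, 0x4d, 0x4d, 0xee, 0xc7, 0x0a, 0x34, 0xd6]

  t0: d6 4a 4d ee c7 0a 34 90
  t1: 4a 4d 4d ee c7 0a 34 d6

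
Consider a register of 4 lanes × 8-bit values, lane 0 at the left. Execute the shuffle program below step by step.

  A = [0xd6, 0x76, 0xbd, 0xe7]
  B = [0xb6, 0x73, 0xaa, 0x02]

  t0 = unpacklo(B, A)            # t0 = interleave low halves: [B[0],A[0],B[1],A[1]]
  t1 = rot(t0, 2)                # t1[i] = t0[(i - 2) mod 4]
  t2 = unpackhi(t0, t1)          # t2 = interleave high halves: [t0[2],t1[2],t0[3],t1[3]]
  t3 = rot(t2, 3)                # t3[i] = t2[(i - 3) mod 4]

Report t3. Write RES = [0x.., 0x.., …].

RES = [0xb6, 0x76, 0xd6, 0x73]

→ t0 |b6|d6|73|76|
→ t1 |73|76|b6|d6|
→ t2 |73|b6|76|d6|
→ t3 |b6|76|d6|73|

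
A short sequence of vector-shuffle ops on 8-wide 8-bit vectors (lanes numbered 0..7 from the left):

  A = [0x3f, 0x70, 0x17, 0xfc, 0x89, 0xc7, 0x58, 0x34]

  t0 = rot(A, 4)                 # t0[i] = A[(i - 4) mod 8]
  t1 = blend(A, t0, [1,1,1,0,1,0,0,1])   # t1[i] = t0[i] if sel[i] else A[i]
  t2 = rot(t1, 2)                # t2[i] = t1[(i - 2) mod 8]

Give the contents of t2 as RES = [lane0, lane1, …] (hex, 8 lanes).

→ t0 |89|c7|58|34|3f|70|17|fc|
→ t1 |89|c7|58|fc|3f|c7|58|fc|
→ t2 |58|fc|89|c7|58|fc|3f|c7|

RES = [ 0x58  0xfc  0x89  0xc7  0x58  0xfc  0x3f  0xc7 ]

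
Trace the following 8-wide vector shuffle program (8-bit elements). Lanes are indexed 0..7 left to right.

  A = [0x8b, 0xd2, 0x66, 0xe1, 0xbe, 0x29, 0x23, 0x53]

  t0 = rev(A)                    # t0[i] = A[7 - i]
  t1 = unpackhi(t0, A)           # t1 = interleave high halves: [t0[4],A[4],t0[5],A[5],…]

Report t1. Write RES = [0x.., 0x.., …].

RES = [0xe1, 0xbe, 0x66, 0x29, 0xd2, 0x23, 0x8b, 0x53]

→ t0 |53|23|29|be|e1|66|d2|8b|
→ t1 |e1|be|66|29|d2|23|8b|53|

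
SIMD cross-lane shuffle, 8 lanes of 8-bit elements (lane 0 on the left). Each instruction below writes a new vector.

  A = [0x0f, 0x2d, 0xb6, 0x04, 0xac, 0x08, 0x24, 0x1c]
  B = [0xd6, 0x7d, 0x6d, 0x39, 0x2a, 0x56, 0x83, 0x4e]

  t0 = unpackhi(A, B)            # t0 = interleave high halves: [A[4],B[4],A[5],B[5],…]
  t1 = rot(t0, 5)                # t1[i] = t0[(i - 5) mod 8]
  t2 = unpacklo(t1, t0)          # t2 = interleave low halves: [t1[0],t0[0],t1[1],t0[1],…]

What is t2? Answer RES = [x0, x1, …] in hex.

t0 = [0xac, 0x2a, 0x08, 0x56, 0x24, 0x83, 0x1c, 0x4e]
t1 = [0x56, 0x24, 0x83, 0x1c, 0x4e, 0xac, 0x2a, 0x08]
t2 = [0x56, 0xac, 0x24, 0x2a, 0x83, 0x08, 0x1c, 0x56]

RES = [0x56, 0xac, 0x24, 0x2a, 0x83, 0x08, 0x1c, 0x56]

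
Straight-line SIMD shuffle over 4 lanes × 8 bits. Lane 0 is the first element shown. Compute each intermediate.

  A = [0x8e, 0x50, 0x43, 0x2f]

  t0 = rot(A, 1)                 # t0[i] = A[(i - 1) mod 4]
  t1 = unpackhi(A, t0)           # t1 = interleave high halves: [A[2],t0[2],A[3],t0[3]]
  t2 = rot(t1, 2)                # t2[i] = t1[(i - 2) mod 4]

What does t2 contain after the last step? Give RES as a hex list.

→ t0 |2f|8e|50|43|
→ t1 |43|50|2f|43|
→ t2 |2f|43|43|50|

RES = [ 0x2f  0x43  0x43  0x50 ]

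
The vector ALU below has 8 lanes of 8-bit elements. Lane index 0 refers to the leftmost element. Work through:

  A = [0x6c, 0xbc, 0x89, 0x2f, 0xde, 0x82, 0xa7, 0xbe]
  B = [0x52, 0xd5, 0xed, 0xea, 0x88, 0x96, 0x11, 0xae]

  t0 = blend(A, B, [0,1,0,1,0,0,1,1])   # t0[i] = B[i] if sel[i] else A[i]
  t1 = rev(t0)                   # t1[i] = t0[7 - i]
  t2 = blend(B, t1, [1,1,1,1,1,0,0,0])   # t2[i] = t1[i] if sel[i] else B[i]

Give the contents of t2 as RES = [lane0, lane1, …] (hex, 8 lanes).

RES = [ 0xae  0x11  0x82  0xde  0xea  0x96  0x11  0xae ]

t0 = [0x6c, 0xd5, 0x89, 0xea, 0xde, 0x82, 0x11, 0xae]
t1 = [0xae, 0x11, 0x82, 0xde, 0xea, 0x89, 0xd5, 0x6c]
t2 = [0xae, 0x11, 0x82, 0xde, 0xea, 0x96, 0x11, 0xae]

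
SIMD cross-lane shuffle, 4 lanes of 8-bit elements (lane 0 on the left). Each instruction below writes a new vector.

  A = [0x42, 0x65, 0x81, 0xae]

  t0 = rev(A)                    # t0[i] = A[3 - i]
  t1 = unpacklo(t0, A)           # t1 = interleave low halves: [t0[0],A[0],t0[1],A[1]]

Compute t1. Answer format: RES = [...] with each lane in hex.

→ t0 |ae|81|65|42|
→ t1 |ae|42|81|65|

RES = [0xae, 0x42, 0x81, 0x65]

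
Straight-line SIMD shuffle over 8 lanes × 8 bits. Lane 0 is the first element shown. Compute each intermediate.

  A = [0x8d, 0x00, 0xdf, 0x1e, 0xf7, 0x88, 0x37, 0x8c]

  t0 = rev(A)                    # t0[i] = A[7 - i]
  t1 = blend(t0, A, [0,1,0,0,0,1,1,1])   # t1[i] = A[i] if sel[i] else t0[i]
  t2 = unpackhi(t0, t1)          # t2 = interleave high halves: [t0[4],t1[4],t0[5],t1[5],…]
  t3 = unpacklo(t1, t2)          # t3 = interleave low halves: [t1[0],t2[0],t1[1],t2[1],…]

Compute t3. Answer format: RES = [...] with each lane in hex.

  t0: 8c 37 88 f7 1e df 00 8d
  t1: 8c 00 88 f7 1e 88 37 8c
  t2: 1e 1e df 88 00 37 8d 8c
  t3: 8c 1e 00 1e 88 df f7 88

RES = [0x8c, 0x1e, 0x00, 0x1e, 0x88, 0xdf, 0xf7, 0x88]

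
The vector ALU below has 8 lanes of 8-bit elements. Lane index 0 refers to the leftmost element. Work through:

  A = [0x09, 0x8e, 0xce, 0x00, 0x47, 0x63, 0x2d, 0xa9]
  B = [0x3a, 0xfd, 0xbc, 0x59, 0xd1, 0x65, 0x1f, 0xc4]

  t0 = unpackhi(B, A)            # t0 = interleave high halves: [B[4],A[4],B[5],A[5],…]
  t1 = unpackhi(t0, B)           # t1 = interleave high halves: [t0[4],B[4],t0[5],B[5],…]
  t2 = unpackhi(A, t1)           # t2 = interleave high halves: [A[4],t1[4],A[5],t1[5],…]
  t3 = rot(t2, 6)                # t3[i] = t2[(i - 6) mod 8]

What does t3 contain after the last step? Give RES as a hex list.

  t0: d1 47 65 63 1f 2d c4 a9
  t1: 1f d1 2d 65 c4 1f a9 c4
  t2: 47 c4 63 1f 2d a9 a9 c4
  t3: 63 1f 2d a9 a9 c4 47 c4

RES = [ 0x63  0x1f  0x2d  0xa9  0xa9  0xc4  0x47  0xc4 ]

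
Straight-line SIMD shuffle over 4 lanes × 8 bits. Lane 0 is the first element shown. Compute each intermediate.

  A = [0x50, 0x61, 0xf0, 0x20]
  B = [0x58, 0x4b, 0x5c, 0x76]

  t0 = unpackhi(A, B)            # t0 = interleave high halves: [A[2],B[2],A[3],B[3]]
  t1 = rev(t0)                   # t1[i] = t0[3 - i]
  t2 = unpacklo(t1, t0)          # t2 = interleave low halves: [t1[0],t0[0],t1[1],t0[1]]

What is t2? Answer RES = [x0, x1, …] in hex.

t0 = [0xf0, 0x5c, 0x20, 0x76]
t1 = [0x76, 0x20, 0x5c, 0xf0]
t2 = [0x76, 0xf0, 0x20, 0x5c]

RES = [0x76, 0xf0, 0x20, 0x5c]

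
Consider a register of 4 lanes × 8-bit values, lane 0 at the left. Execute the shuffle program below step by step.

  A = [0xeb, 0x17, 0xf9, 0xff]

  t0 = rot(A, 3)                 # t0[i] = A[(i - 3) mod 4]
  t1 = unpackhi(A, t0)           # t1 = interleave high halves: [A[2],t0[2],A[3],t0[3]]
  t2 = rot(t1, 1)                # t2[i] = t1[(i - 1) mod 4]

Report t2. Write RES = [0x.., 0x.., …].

RES = [ 0xeb  0xf9  0xff  0xff ]

→ t0 |17|f9|ff|eb|
→ t1 |f9|ff|ff|eb|
→ t2 |eb|f9|ff|ff|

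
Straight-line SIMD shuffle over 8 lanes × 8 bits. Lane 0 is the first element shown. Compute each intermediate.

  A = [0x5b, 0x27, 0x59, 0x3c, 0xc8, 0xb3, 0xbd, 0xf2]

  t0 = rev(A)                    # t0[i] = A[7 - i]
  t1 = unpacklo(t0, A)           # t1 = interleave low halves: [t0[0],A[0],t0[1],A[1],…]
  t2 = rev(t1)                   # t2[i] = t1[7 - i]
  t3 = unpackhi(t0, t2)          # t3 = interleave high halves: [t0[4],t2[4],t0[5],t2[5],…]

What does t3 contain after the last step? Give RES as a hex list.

RES = [0x3c, 0x27, 0x59, 0xbd, 0x27, 0x5b, 0x5b, 0xf2]

t0 = [0xf2, 0xbd, 0xb3, 0xc8, 0x3c, 0x59, 0x27, 0x5b]
t1 = [0xf2, 0x5b, 0xbd, 0x27, 0xb3, 0x59, 0xc8, 0x3c]
t2 = [0x3c, 0xc8, 0x59, 0xb3, 0x27, 0xbd, 0x5b, 0xf2]
t3 = [0x3c, 0x27, 0x59, 0xbd, 0x27, 0x5b, 0x5b, 0xf2]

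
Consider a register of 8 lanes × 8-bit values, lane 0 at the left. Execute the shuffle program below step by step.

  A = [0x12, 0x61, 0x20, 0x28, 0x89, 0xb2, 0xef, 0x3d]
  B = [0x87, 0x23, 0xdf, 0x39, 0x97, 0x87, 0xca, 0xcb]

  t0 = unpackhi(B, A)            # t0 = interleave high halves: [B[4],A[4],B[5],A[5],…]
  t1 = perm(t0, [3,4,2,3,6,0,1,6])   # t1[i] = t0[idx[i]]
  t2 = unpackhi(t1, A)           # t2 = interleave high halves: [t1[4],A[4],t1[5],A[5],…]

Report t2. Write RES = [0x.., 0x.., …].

→ t0 |97|89|87|b2|ca|ef|cb|3d|
→ t1 |b2|ca|87|b2|cb|97|89|cb|
→ t2 |cb|89|97|b2|89|ef|cb|3d|

RES = [0xcb, 0x89, 0x97, 0xb2, 0x89, 0xef, 0xcb, 0x3d]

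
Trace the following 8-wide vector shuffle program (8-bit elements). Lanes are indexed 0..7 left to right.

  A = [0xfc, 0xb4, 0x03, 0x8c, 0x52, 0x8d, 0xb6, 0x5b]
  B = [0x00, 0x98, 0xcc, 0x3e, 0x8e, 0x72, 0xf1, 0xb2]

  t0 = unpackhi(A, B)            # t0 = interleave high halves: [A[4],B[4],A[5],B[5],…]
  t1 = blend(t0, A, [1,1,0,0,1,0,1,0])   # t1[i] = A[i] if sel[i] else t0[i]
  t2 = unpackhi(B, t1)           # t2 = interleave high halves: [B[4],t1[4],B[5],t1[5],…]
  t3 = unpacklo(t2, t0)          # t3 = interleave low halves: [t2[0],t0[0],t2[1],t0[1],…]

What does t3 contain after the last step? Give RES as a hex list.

RES = [ 0x8e  0x52  0x52  0x8e  0x72  0x8d  0xf1  0x72 ]

  t0: 52 8e 8d 72 b6 f1 5b b2
  t1: fc b4 8d 72 52 f1 b6 b2
  t2: 8e 52 72 f1 f1 b6 b2 b2
  t3: 8e 52 52 8e 72 8d f1 72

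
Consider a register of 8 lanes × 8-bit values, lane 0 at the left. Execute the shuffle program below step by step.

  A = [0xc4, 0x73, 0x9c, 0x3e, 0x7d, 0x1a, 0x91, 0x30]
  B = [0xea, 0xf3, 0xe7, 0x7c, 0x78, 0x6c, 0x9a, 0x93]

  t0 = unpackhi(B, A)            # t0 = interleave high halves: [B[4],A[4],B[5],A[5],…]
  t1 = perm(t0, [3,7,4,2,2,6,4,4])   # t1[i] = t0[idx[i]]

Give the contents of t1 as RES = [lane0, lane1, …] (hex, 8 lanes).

→ t0 |78|7d|6c|1a|9a|91|93|30|
→ t1 |1a|30|9a|6c|6c|93|9a|9a|

RES = [0x1a, 0x30, 0x9a, 0x6c, 0x6c, 0x93, 0x9a, 0x9a]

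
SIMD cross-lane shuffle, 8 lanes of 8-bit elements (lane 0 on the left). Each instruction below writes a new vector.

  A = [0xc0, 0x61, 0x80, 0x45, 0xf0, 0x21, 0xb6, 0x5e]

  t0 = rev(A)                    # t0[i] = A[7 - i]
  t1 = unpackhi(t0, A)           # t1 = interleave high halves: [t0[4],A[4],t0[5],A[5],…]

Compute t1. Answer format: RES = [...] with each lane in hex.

  t0: 5e b6 21 f0 45 80 61 c0
  t1: 45 f0 80 21 61 b6 c0 5e

RES = [0x45, 0xf0, 0x80, 0x21, 0x61, 0xb6, 0xc0, 0x5e]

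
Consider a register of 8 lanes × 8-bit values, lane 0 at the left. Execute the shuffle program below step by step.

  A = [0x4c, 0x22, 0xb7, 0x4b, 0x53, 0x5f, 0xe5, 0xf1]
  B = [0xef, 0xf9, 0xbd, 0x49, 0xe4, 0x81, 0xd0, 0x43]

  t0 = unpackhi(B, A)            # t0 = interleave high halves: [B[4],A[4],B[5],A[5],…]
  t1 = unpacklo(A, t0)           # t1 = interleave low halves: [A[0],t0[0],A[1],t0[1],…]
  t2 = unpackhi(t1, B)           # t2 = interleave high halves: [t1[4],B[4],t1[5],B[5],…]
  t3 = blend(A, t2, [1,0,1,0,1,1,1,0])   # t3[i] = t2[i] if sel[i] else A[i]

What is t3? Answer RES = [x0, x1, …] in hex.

RES = [ 0xb7  0x22  0x81  0x4b  0x4b  0xd0  0x5f  0xf1 ]

t0 = [0xe4, 0x53, 0x81, 0x5f, 0xd0, 0xe5, 0x43, 0xf1]
t1 = [0x4c, 0xe4, 0x22, 0x53, 0xb7, 0x81, 0x4b, 0x5f]
t2 = [0xb7, 0xe4, 0x81, 0x81, 0x4b, 0xd0, 0x5f, 0x43]
t3 = [0xb7, 0x22, 0x81, 0x4b, 0x4b, 0xd0, 0x5f, 0xf1]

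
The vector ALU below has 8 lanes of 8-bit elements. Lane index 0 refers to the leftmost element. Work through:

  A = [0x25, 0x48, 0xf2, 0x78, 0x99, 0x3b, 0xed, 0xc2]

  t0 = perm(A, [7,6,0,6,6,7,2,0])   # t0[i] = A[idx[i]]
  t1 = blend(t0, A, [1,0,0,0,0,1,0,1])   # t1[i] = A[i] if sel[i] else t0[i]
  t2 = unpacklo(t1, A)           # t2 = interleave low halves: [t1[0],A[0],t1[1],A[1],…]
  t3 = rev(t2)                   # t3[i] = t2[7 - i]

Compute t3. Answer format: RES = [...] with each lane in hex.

RES = [0x78, 0xed, 0xf2, 0x25, 0x48, 0xed, 0x25, 0x25]

  t0: c2 ed 25 ed ed c2 f2 25
  t1: 25 ed 25 ed ed 3b f2 c2
  t2: 25 25 ed 48 25 f2 ed 78
  t3: 78 ed f2 25 48 ed 25 25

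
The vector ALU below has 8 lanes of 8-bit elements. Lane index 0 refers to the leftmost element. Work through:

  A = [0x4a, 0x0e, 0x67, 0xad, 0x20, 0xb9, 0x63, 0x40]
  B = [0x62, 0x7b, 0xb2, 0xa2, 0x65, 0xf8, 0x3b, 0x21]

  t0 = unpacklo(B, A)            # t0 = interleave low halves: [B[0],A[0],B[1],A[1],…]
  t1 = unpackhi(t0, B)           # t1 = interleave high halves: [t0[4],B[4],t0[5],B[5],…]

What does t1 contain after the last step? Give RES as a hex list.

→ t0 |62|4a|7b|0e|b2|67|a2|ad|
→ t1 |b2|65|67|f8|a2|3b|ad|21|

RES = [ 0xb2  0x65  0x67  0xf8  0xa2  0x3b  0xad  0x21 ]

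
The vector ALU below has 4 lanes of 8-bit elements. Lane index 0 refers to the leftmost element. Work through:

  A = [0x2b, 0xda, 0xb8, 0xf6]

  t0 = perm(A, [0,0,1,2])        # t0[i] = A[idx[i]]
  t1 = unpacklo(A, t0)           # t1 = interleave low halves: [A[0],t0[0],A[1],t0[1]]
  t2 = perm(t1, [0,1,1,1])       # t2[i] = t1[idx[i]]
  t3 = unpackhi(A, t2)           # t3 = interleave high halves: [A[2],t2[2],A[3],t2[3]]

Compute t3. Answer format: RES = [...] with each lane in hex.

RES = [0xb8, 0x2b, 0xf6, 0x2b]

t0 = [0x2b, 0x2b, 0xda, 0xb8]
t1 = [0x2b, 0x2b, 0xda, 0x2b]
t2 = [0x2b, 0x2b, 0x2b, 0x2b]
t3 = [0xb8, 0x2b, 0xf6, 0x2b]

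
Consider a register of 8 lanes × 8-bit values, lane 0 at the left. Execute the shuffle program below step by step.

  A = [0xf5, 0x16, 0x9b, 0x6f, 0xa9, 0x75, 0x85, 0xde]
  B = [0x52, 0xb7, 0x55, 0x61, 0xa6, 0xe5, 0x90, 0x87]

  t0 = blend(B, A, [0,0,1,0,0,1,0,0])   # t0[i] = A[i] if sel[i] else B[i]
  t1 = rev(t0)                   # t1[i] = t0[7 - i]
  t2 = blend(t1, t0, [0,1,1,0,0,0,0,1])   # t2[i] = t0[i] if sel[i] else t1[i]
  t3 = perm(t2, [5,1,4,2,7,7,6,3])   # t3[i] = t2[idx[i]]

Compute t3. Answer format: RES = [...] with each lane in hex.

t0 = [0x52, 0xb7, 0x9b, 0x61, 0xa6, 0x75, 0x90, 0x87]
t1 = [0x87, 0x90, 0x75, 0xa6, 0x61, 0x9b, 0xb7, 0x52]
t2 = [0x87, 0xb7, 0x9b, 0xa6, 0x61, 0x9b, 0xb7, 0x87]
t3 = [0x9b, 0xb7, 0x61, 0x9b, 0x87, 0x87, 0xb7, 0xa6]

RES = [0x9b, 0xb7, 0x61, 0x9b, 0x87, 0x87, 0xb7, 0xa6]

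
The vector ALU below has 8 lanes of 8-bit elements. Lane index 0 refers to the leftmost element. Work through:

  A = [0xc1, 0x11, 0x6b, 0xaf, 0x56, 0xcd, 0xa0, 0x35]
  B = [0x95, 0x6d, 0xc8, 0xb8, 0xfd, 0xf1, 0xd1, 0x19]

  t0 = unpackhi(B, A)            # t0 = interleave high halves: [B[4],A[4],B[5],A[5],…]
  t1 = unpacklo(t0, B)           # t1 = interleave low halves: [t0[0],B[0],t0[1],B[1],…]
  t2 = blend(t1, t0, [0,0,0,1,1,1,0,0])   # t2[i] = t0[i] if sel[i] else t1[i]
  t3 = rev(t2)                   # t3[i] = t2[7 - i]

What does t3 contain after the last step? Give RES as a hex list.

RES = [0xb8, 0xcd, 0xa0, 0xd1, 0xcd, 0x56, 0x95, 0xfd]

→ t0 |fd|56|f1|cd|d1|a0|19|35|
→ t1 |fd|95|56|6d|f1|c8|cd|b8|
→ t2 |fd|95|56|cd|d1|a0|cd|b8|
→ t3 |b8|cd|a0|d1|cd|56|95|fd|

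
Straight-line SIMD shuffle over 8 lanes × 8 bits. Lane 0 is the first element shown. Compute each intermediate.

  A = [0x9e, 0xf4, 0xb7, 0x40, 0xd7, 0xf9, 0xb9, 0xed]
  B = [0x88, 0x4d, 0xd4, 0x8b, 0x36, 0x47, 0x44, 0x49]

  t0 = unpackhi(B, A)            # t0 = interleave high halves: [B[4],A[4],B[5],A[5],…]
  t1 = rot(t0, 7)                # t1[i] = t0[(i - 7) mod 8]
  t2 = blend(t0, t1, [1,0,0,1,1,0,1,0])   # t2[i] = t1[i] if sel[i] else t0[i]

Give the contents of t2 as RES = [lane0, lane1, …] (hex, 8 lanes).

RES = [0xd7, 0xd7, 0x47, 0x44, 0xb9, 0xb9, 0xed, 0xed]

→ t0 |36|d7|47|f9|44|b9|49|ed|
→ t1 |d7|47|f9|44|b9|49|ed|36|
→ t2 |d7|d7|47|44|b9|b9|ed|ed|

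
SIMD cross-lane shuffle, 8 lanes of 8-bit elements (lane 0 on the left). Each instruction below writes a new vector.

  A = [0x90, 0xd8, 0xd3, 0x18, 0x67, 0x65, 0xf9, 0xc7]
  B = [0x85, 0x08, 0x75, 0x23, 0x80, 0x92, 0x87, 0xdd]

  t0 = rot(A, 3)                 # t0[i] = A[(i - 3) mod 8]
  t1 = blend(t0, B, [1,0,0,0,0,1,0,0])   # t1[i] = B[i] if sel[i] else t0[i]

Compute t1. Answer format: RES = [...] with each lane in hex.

RES = [0x85, 0xf9, 0xc7, 0x90, 0xd8, 0x92, 0x18, 0x67]

→ t0 |65|f9|c7|90|d8|d3|18|67|
→ t1 |85|f9|c7|90|d8|92|18|67|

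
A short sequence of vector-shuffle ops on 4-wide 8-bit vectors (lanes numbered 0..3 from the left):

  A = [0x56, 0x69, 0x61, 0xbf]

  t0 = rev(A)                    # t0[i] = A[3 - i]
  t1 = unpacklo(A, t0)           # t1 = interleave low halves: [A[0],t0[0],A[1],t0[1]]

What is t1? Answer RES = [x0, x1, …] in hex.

t0 = [0xbf, 0x61, 0x69, 0x56]
t1 = [0x56, 0xbf, 0x69, 0x61]

RES = [ 0x56  0xbf  0x69  0x61 ]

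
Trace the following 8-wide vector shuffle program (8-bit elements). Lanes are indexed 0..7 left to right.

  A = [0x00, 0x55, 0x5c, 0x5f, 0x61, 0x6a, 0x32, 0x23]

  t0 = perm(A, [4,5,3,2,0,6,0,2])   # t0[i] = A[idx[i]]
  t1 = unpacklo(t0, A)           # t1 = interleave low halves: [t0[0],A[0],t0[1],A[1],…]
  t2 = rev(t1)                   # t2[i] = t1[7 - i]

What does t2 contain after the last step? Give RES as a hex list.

RES = [0x5f, 0x5c, 0x5c, 0x5f, 0x55, 0x6a, 0x00, 0x61]

  t0: 61 6a 5f 5c 00 32 00 5c
  t1: 61 00 6a 55 5f 5c 5c 5f
  t2: 5f 5c 5c 5f 55 6a 00 61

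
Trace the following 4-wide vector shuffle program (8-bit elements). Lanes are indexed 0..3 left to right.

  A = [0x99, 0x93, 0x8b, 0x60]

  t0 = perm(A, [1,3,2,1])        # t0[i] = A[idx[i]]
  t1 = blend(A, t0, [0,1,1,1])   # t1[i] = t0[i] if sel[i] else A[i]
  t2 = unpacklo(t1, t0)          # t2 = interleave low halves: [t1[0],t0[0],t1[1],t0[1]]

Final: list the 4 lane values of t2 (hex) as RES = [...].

→ t0 |93|60|8b|93|
→ t1 |99|60|8b|93|
→ t2 |99|93|60|60|

RES = [ 0x99  0x93  0x60  0x60 ]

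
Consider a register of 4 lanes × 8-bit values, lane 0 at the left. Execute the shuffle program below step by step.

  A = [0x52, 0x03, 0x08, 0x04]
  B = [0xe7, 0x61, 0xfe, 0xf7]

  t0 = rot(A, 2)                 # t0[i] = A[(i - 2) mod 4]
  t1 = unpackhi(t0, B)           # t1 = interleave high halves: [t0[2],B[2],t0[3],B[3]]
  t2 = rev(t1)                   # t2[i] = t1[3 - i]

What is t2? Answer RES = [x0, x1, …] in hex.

→ t0 |08|04|52|03|
→ t1 |52|fe|03|f7|
→ t2 |f7|03|fe|52|

RES = [0xf7, 0x03, 0xfe, 0x52]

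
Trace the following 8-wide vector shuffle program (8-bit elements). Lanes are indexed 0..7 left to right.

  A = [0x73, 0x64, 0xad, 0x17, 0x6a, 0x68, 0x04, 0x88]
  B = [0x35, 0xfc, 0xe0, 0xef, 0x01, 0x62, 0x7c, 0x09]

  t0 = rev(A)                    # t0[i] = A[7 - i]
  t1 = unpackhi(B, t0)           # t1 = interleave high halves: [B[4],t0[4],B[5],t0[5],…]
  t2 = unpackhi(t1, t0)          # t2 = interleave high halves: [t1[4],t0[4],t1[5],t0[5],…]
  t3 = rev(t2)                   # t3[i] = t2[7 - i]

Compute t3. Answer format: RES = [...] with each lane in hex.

RES = [ 0x73  0x73  0x64  0x09  0xad  0x64  0x17  0x7c ]

→ t0 |88|04|68|6a|17|ad|64|73|
→ t1 |01|17|62|ad|7c|64|09|73|
→ t2 |7c|17|64|ad|09|64|73|73|
→ t3 |73|73|64|09|ad|64|17|7c|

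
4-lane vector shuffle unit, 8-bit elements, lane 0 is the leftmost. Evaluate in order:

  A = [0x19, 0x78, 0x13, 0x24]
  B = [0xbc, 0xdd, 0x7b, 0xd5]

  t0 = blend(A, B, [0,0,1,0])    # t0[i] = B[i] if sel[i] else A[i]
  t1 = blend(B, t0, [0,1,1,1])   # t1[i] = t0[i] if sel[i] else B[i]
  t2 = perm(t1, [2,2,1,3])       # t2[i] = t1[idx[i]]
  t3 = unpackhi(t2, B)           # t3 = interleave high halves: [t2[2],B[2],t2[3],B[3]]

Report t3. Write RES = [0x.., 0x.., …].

t0 = [0x19, 0x78, 0x7b, 0x24]
t1 = [0xbc, 0x78, 0x7b, 0x24]
t2 = [0x7b, 0x7b, 0x78, 0x24]
t3 = [0x78, 0x7b, 0x24, 0xd5]

RES = [ 0x78  0x7b  0x24  0xd5 ]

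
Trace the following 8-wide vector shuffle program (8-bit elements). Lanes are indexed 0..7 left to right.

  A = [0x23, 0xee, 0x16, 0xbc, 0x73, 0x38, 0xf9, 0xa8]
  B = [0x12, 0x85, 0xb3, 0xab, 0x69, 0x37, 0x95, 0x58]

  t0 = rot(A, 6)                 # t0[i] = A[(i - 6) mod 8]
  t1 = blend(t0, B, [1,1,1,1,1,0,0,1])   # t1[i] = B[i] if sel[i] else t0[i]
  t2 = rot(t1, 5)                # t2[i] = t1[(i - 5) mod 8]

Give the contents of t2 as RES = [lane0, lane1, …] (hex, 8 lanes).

RES = [ 0xab  0x69  0xa8  0x23  0x58  0x12  0x85  0xb3 ]

→ t0 |16|bc|73|38|f9|a8|23|ee|
→ t1 |12|85|b3|ab|69|a8|23|58|
→ t2 |ab|69|a8|23|58|12|85|b3|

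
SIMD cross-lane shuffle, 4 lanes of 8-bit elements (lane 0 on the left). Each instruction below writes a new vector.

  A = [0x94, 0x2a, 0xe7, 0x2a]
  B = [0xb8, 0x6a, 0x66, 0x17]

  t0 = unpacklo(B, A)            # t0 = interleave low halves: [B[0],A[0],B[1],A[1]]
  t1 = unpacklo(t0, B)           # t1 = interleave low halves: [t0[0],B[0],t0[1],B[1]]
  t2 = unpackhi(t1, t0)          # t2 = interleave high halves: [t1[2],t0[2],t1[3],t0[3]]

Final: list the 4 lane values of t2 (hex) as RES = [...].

RES = [ 0x94  0x6a  0x6a  0x2a ]

  t0: b8 94 6a 2a
  t1: b8 b8 94 6a
  t2: 94 6a 6a 2a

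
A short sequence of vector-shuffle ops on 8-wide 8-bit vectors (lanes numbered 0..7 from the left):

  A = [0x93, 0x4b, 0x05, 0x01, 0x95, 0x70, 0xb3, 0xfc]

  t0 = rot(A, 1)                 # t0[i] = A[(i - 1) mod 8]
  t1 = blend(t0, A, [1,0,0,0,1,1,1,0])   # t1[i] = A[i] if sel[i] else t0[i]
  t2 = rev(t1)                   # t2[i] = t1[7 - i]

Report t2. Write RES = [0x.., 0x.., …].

  t0: fc 93 4b 05 01 95 70 b3
  t1: 93 93 4b 05 95 70 b3 b3
  t2: b3 b3 70 95 05 4b 93 93

RES = [0xb3, 0xb3, 0x70, 0x95, 0x05, 0x4b, 0x93, 0x93]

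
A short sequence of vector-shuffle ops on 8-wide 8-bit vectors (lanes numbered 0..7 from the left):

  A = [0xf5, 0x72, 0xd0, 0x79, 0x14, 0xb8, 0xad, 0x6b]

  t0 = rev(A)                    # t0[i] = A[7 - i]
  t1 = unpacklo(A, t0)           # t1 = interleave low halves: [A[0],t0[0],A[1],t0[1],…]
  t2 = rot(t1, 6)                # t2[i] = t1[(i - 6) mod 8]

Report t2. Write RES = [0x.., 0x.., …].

t0 = [0x6b, 0xad, 0xb8, 0x14, 0x79, 0xd0, 0x72, 0xf5]
t1 = [0xf5, 0x6b, 0x72, 0xad, 0xd0, 0xb8, 0x79, 0x14]
t2 = [0x72, 0xad, 0xd0, 0xb8, 0x79, 0x14, 0xf5, 0x6b]

RES = [0x72, 0xad, 0xd0, 0xb8, 0x79, 0x14, 0xf5, 0x6b]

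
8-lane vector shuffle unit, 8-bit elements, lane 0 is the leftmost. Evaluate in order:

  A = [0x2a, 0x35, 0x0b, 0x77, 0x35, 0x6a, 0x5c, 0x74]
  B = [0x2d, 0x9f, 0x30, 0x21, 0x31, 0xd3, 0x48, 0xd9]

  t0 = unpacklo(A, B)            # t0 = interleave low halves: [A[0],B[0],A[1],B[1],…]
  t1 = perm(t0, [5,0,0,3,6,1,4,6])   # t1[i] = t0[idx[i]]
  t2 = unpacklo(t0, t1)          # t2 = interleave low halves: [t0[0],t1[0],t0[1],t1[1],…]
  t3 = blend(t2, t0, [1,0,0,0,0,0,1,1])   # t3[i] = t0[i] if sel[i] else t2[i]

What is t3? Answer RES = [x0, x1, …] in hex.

  t0: 2a 2d 35 9f 0b 30 77 21
  t1: 30 2a 2a 9f 77 2d 0b 77
  t2: 2a 30 2d 2a 35 2a 9f 9f
  t3: 2a 30 2d 2a 35 2a 77 21

RES = [0x2a, 0x30, 0x2d, 0x2a, 0x35, 0x2a, 0x77, 0x21]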